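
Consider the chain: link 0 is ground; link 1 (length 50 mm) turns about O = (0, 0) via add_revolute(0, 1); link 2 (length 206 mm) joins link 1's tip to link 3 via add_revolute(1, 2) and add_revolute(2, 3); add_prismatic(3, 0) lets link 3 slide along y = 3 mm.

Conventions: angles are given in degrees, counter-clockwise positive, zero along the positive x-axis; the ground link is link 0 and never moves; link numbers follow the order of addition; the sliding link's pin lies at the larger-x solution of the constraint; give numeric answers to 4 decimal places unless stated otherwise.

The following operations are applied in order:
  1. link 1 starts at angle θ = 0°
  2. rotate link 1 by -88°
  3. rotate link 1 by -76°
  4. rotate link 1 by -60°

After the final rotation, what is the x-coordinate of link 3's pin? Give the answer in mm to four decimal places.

geometry: r = 50 mm, L = 206 mm, e = 3 mm; θ starts at 0°
rotate link 1 by -88°: θ ← 0° -88° = -88°
rotate link 1 by -76°: θ ← -88° -76° = -164°
rotate link 1 by -60°: θ ← -164° -60° = -224°
crank pin P = (r cos θ, r sin θ) = (-35.966990, 34.732919)
h = r sin θ − e = 34.732919 − 3 = 31.732919
x = r cos θ + √(L² − h²) = -35.966990 + 203.541204 = 167.574214

167.5742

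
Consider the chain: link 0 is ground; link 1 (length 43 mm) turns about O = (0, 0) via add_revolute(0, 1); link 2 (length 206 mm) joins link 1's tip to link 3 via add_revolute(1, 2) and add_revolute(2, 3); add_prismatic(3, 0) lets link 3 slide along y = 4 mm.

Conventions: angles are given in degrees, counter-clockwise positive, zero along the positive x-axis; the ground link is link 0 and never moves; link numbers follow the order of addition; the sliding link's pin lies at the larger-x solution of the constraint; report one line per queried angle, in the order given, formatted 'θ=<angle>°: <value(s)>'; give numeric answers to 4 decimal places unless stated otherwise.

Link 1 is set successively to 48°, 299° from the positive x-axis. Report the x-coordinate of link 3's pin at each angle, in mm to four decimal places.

geometry: r = 43 mm, L = 206 mm, e = 4 mm
θ=48°: crank pin P = (r cos θ, r sin θ) = (28.772616, 31.955227)
θ=48°: h = r sin θ − e = 31.955227 − 4 = 27.955227
θ=48°: x = r cos θ + √(L² − h²) = 28.772616 + 204.094354 = 232.866970
θ=299°: crank pin P = (r cos θ, r sin θ) = (20.846814, -37.608647)
θ=299°: h = r sin θ − e = -37.608647 − 4 = -41.608647
θ=299°: x = r cos θ + √(L² − h²) = 20.846814 + 201.754109 = 222.600923

θ=48°: 232.8670
θ=299°: 222.6009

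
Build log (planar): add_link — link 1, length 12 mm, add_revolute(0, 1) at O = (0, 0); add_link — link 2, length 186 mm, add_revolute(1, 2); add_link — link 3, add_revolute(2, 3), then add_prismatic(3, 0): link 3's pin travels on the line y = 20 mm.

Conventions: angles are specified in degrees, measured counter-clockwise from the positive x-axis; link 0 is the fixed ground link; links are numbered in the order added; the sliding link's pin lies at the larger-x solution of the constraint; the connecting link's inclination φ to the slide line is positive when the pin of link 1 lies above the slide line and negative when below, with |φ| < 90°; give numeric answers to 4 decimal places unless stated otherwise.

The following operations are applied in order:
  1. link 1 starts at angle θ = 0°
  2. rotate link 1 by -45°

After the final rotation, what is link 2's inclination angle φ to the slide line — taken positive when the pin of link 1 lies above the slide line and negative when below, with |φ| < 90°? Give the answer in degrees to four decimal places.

geometry: r = 12 mm, L = 186 mm, e = 20 mm; θ starts at 0°
rotate link 1 by -45°: θ ← 0° -45° = -45°
h = r sin θ − e = -8.485281 − 20 = -28.485281
sin φ = h / L = -28.485281 / 186 = -0.15314667
φ = arcsin(-0.15314667) = -8.809325°

-8.8093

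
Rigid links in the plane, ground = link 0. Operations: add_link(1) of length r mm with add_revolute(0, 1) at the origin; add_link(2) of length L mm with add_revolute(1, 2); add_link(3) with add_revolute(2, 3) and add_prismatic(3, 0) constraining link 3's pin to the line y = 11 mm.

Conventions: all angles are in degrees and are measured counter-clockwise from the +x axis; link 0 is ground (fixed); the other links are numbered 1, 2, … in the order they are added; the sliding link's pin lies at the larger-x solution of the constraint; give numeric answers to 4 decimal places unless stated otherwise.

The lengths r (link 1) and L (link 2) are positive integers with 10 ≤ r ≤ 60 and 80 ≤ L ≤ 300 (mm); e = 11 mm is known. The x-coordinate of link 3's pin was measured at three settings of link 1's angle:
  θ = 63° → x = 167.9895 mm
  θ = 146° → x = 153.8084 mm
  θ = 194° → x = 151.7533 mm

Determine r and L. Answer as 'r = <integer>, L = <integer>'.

constraint per measurement: (x − r cos θ)² + (r sin θ − e)² = L²
subtracting the θ₁ and θ₂ equations cancels the r² and L² terms:
r = (x₁² − x₂²) / (2[(x₁cos θ₁ + e sin θ₁) − (x₂cos θ₂ + e sin θ₂)]) = 11.0000 → r = 11
L² = (x₁ − r cos θ₁)² + (r sin θ₁ − e)² = 26569.0045 → L = 163.0000 → L = 163
check at θ₃=194°: x = 151.7533 (printed 151.7533) ✓

r = 11, L = 163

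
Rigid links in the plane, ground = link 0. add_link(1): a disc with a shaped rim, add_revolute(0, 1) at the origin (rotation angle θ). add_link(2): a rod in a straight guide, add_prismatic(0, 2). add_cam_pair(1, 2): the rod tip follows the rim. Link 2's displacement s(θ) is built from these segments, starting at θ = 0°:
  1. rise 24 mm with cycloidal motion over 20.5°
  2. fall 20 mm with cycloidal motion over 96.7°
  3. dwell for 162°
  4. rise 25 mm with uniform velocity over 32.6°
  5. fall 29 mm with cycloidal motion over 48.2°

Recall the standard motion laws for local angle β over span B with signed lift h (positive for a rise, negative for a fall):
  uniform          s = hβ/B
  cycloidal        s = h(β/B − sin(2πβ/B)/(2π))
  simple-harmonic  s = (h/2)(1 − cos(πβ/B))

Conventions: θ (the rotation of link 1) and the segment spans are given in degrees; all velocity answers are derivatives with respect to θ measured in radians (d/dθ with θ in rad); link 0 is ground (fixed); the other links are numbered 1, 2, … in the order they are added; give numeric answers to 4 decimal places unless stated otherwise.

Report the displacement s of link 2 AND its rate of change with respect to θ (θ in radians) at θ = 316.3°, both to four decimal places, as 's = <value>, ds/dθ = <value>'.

segment 1 (0° to 20.5°, cycloidal, h = 24) is passed completely: s = 0.0000 + (24) = 24.0000
segment 2 (20.5° to 117.2°, cycloidal, h = -20) is passed completely: s = 24.0000 + (-20) = 4.0000
segment 3 (117.2° to 279.2°, dwell): s unchanged at 4.0000
segment 4 (279.2° to 311.8°, uniform, h = 25) is passed completely: s = 4.0000 + (25) = 29.0000
θ = 316.3° falls in segment 5 (311.8° to 360°, cycloidal, h = -29): β = 316.3 − 311.8 = 4.5°, B = 48.2°; Δs = -29·(0.0934 − sin(2π·0.0934)/(2π)) = -0.1526; s = 29.0000 − 0.1526 = 28.8474
velocity in seg [311.8°–360°] (cycloidal), θ in radians: β = 4.5° = 0.0785 rad, B = 48.2° = 0.8412 rad; ds/dθ = (h/B)(1 − cos(2πβ/B)) = ((-29)/0.8412)(1 − cos(2π·0.0934)) = -5.762949 mm/rad

s = 28.8474, ds/dθ = -5.7629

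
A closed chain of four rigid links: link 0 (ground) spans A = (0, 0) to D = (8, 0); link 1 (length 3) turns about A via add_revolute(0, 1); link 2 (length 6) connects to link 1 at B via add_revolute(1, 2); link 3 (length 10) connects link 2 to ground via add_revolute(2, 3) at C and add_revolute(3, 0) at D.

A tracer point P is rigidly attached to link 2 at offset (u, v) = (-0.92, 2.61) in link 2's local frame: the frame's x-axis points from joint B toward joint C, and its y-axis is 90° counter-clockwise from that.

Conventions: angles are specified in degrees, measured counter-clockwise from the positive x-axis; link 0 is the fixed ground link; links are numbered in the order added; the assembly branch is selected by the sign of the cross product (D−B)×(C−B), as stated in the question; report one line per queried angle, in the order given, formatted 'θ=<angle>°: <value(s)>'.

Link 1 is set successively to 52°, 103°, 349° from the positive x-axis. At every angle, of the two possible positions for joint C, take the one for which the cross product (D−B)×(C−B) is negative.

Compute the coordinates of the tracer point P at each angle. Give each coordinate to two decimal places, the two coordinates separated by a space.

A=(0,0), D=(8.00,0)
θ=52°: B = A + 3.00·(cos52°, sin52°) = (1.8470, 2.3640)
θ=52°: |BD| = 6.5915
θ=52°: circle(B,6.00) ∩ circle(D,10.00): a=-1.5590, h=5.7939
θ=52°:   candidates: C₊=(2.4697,8.3316) cross=38.191; C₋=(-1.6862,-2.4853) cross=-38.191
θ=52°:   branch - wants cross < 0 → take C=(-1.6862,-2.4853) (cross=-38.191)
θ=52°: ex = (C−B)/|BC| = (-0.5889,-0.8082); ey = (0.8082,-0.5889)
θ=52°: P = B + -0.92·ex + 2.61·ey = (4.4982,1.5707)
θ=103°: B = A + 3.00·(cos103°, sin103°) = (-0.6749, 2.9231)
θ=103°: |BD| = 9.1541
θ=103°: circle(B,6.00) ∩ circle(D,10.00): a=1.0814, h=5.9018
θ=103°:   candidates: C₊=(2.2344,8.1706) cross=54.025; C₋=(-1.5347,-3.0150) cross=-54.025
θ=103°:   branch - wants cross < 0 → take C=(-1.5347,-3.0150) (cross=-54.025)
θ=103°: ex = (C−B)/|BC| = (-0.1433,-0.9897); ey = (0.9897,-0.1433)
θ=103°: P = B + -0.92·ex + 2.61·ey = (2.0400,3.4596)
θ=349°: B = A + 3.00·(cos349°, sin349°) = (2.9449, -0.5724)
θ=349°: |BD| = 5.0874
θ=349°: circle(B,6.00) ∩ circle(D,10.00): a=-3.7463, h=4.6867
θ=349°:   candidates: C₊=(-1.3050,3.6630) cross=23.843; C₋=(-0.2503,-5.6509) cross=-23.843
θ=349°:   branch - wants cross < 0 → take C=(-0.2503,-5.6509) (cross=-23.843)
θ=349°: ex = (C−B)/|BC| = (-0.5325,-0.8464); ey = (0.8464,-0.5325)
θ=349°: P = B + -0.92·ex + 2.61·ey = (5.6439,-1.1836)

θ=52°: 4.50 1.57
θ=103°: 2.04 3.46
θ=349°: 5.64 -1.18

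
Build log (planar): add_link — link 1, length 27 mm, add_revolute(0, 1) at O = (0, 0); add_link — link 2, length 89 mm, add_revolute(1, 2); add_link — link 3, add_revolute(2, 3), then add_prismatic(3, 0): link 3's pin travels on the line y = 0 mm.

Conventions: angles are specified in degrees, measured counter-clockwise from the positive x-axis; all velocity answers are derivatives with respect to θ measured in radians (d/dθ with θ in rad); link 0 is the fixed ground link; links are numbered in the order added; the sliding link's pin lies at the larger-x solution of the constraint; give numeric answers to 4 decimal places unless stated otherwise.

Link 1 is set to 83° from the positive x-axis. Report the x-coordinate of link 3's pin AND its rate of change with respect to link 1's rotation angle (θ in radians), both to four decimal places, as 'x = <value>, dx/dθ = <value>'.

geometry: r = 27 mm, L = 89 mm, e = 0 mm
crank pin P = (r cos θ, r sin θ) = (3.290472, 26.798746)
h = r sin θ − e = 26.798746 − 0 = 26.798746
x = r cos θ + √(L² − h²) = 3.290472 + 84.869472 = 88.159944
dx/dθ = −r sin θ − h·r cos θ/√(L² − h²) (θ in radians; h = 26.798746) = -27.837760

x = 88.1599, dx/dθ = -27.8378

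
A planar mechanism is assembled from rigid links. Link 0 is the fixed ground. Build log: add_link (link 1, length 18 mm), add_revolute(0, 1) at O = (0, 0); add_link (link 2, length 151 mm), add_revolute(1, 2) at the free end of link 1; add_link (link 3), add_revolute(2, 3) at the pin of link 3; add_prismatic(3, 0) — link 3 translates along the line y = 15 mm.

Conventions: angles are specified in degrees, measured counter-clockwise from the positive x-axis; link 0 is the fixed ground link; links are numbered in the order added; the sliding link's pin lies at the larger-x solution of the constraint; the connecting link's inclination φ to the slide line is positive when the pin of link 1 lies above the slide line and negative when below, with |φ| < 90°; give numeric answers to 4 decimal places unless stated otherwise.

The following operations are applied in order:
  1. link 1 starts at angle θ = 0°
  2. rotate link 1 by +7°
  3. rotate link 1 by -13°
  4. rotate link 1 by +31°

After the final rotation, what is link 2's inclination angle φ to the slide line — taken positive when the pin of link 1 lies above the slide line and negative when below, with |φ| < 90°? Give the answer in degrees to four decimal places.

geometry: r = 18 mm, L = 151 mm, e = 15 mm; θ starts at 0°
rotate link 1 by +7°: θ ← 0° +7° = 7°
rotate link 1 by -13°: θ ← 7° -13° = -6°
rotate link 1 by +31°: θ ← -6° +31° = 25°
h = r sin θ − e = 7.607129 − 15 = -7.392871
sin φ = h / L = -7.392871 / 151 = -0.04895941
φ = arcsin(-0.04895941) = -2.806290°

-2.8063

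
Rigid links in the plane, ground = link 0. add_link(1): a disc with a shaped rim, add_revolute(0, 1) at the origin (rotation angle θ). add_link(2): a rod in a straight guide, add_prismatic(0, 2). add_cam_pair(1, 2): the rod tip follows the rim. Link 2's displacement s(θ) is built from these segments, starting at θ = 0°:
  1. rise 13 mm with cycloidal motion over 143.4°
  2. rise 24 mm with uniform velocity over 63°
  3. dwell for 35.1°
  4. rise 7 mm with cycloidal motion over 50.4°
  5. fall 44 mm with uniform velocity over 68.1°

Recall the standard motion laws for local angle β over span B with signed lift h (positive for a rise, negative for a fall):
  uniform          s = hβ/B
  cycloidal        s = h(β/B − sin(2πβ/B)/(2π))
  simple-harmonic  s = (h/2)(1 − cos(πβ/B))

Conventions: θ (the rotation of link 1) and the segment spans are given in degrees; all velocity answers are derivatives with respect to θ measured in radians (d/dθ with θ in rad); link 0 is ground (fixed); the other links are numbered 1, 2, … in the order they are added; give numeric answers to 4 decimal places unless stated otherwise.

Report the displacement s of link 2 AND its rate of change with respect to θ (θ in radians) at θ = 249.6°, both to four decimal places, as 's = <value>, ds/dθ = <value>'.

segment 1 (0° to 143.4°, cycloidal, h = 13) is passed completely: s = 0.0000 + (13) = 13.0000
segment 2 (143.4° to 206.4°, uniform, h = 24) is passed completely: s = 13.0000 + (24) = 37.0000
segment 3 (206.4° to 241.5°, dwell): s unchanged at 37.0000
θ = 249.6° falls in segment 4 (241.5° to 291.9°, cycloidal, h = 7): β = 249.6 − 241.5 = 8.1°, B = 50.4°; Δs = 7·(0.1607 − sin(2π·0.1607)/(2π)) = 0.1817; s = 37.0000 + 0.1817 = 37.1817
velocity in seg [241.5°–291.9°] (cycloidal), θ in radians: β = 8.1° = 0.1414 rad, B = 50.4° = 0.8796 rad; ds/dθ = (h/B)(1 − cos(2πβ/B)) = (7/0.8796)(1 − cos(2π·0.1607)) = 3.723970 mm/rad

s = 37.1817, ds/dθ = 3.7240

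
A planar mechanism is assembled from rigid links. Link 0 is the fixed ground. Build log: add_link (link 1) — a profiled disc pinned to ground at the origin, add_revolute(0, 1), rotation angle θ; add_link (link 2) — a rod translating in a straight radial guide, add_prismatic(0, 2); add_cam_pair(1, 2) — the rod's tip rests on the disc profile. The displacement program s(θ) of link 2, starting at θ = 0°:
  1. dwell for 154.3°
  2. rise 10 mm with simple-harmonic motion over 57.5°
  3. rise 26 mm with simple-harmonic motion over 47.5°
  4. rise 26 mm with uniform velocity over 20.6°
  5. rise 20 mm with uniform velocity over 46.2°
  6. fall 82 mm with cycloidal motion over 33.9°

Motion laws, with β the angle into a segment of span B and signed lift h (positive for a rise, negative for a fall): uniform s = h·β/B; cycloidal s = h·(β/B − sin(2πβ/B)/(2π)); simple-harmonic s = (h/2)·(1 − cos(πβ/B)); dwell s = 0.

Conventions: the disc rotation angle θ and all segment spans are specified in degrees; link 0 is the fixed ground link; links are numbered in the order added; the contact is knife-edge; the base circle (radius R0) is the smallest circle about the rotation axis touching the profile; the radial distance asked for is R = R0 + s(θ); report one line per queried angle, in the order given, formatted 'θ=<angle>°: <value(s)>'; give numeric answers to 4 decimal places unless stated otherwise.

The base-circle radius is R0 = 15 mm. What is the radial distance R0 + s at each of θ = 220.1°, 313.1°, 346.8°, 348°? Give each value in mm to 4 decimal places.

seg 1 [0°–154.3°] dwell: s stays 0.0000
seg 2 [154.3°–211.8°] simple-harmonic, h=10: full span → s += 10 → s = 10.0000
seg 3 [211.8°–259.3°] simple-harmonic, h=26: θ=220.1° here. β=8.3, B=47.5. 26/2·(1 − cos(π·0.1747)) = 1.9101 → s = 11.9101
seg 3 [211.8°–259.3°] simple-harmonic, h=26: full span → s += 26 → s = 36.0000
seg 4 [259.3°–279.9°] uniform, h=26: full span → s += 26 → s = 62.0000
seg 5 [279.9°–326.1°] uniform, h=20: θ=313.1° here. β=33.2, B=46.2. 20·33.2/46.2 = 14.3723 → s = 76.3723
seg 5 [279.9°–326.1°] uniform, h=20: full span → s += 20 → s = 82.0000
seg 6 [326.1°–360°] cycloidal, h=-82: θ=346.8° here. β=20.7, B=33.9. -82·(0.6106 − sin(2π·0.6106)/(2π)) = -58.4287 → s = 23.5713
seg 6 [326.1°–360°] cycloidal, h=-82: θ=348° here. β=21.9, B=33.9. -82·(0.6460 − sin(2π·0.6460)/(2π)) = -63.3365 → s = 18.6635
θ=220.1°: R = R0 + s = 15 + 11.9101 = 26.9101
θ=313.1°: R = R0 + s = 15 + 76.3723 = 91.3723
θ=346.8°: R = R0 + s = 15 + 23.5713 = 38.5713
θ=348°: R = R0 + s = 15 + 18.6635 = 33.6635

θ=220.1°: 26.9101
θ=313.1°: 91.3723
θ=346.8°: 38.5713
θ=348°: 33.6635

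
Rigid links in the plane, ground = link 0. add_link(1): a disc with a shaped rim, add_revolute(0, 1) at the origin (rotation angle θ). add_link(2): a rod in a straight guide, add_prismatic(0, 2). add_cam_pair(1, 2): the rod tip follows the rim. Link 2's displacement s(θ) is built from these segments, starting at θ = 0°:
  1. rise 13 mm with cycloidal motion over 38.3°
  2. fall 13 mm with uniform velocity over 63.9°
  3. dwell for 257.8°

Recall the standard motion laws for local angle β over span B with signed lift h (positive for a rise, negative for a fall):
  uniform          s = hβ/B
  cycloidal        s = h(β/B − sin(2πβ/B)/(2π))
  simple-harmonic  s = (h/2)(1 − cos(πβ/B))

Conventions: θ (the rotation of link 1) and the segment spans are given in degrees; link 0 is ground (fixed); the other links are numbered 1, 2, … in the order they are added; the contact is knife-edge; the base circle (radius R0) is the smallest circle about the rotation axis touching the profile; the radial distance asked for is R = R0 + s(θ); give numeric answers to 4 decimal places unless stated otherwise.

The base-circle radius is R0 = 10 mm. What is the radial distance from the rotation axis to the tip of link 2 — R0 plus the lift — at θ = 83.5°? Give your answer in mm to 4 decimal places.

segment 1 (0° to 38.3°, cycloidal, h = 13) is passed completely: s = 0.0000 + (13) = 13.0000
θ = 83.5° falls in segment 2 (38.3° to 102.2°, uniform, h = -13): β = 83.5 − 38.3 = 45.2°, B = 63.9°; Δs = -13·45.2/63.9 = -9.1956; s = 13.0000 − 9.1956 = 3.8044
R = R0 + s = 10 + 3.8044 = 13.8044

13.8044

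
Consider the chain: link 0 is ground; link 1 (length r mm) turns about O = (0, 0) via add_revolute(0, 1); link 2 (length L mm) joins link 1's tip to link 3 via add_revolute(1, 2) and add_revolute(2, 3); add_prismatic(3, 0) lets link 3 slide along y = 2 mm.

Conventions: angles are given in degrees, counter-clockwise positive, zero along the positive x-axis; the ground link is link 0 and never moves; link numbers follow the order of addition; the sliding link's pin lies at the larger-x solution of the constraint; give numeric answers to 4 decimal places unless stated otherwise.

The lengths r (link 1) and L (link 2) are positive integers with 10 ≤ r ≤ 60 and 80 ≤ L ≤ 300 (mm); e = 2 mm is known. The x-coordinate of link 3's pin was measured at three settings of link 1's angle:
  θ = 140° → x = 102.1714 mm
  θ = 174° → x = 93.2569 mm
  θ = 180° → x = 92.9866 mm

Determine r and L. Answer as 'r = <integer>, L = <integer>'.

constraint per measurement: (x − r cos θ)² + (r sin θ − e)² = L²
subtracting the θ₁ and θ₂ equations cancels the r² and L² terms:
r = (x₁² − x₂²) / (2[(x₁cos θ₁ + e sin θ₁) − (x₂cos θ₂ + e sin θ₂)]) = 56.0006 → r = 56
L² = (x₁ − r cos θ₁)² + (r sin θ₁ − e)² = 22201.0079 → L = 149.0000 → L = 149
check at θ₃=180°: x = 92.9866 (printed 92.9866) ✓

r = 56, L = 149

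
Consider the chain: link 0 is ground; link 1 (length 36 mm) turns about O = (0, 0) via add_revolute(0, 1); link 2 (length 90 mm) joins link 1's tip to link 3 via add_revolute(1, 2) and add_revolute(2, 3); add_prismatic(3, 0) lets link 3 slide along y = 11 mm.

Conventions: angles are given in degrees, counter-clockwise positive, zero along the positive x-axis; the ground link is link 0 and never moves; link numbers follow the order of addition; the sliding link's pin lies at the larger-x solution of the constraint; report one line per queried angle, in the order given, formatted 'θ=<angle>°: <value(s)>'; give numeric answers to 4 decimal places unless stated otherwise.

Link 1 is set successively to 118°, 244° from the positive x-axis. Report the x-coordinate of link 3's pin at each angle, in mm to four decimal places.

geometry: r = 36 mm, L = 90 mm, e = 11 mm
θ=118°: crank pin P = (r cos θ, r sin θ) = (-16.900976, 31.786113)
θ=118°: h = r sin θ − e = 31.786113 − 11 = 20.786113
θ=118°: x = r cos θ + √(L² − h²) = -16.900976 + 87.566760 = 70.665784
θ=244°: crank pin P = (r cos θ, r sin θ) = (-15.781361, -32.356586)
θ=244°: h = r sin θ − e = -32.356586 − 11 = -43.356586
θ=244°: x = r cos θ + √(L² − h²) = -15.781361 + 78.868286 = 63.086924

θ=118°: 70.6658
θ=244°: 63.0869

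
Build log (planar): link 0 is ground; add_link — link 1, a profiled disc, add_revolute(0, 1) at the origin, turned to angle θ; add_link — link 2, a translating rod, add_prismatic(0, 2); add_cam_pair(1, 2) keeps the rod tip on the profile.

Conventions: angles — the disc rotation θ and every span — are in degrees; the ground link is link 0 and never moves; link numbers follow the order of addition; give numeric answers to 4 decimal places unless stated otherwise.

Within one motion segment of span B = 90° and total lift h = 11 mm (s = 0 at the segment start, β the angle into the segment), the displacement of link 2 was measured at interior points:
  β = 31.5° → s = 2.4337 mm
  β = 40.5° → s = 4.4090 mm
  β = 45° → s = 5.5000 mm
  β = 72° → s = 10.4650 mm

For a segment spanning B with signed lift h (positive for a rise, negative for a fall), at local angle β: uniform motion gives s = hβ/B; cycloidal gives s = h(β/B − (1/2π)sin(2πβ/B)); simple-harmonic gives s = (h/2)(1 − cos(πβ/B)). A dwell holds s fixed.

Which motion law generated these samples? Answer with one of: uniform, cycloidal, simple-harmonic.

candidates at β/B = r: uniform s = h·r (linear in β); cycloidal s = h·(r − sin(2πr)/(2π)); simple-harmonic s = (h/2)(1 − cos(πr))
β=31.5°: printed 2.4337 | uniform 3.8500, cycloidal 2.4337, simple-harmonic 3.0031
β=40.5°: printed 4.4090 | uniform 4.9500, cycloidal 4.4090, simple-harmonic 4.6396
β=45°: printed 5.5000 | uniform 5.5000, cycloidal 5.5000, simple-harmonic 5.5000
β=72°: printed 10.4650 | uniform 8.8000, cycloidal 10.4650, simple-harmonic 9.9496
only one law matches every sample → cycloidal

cycloidal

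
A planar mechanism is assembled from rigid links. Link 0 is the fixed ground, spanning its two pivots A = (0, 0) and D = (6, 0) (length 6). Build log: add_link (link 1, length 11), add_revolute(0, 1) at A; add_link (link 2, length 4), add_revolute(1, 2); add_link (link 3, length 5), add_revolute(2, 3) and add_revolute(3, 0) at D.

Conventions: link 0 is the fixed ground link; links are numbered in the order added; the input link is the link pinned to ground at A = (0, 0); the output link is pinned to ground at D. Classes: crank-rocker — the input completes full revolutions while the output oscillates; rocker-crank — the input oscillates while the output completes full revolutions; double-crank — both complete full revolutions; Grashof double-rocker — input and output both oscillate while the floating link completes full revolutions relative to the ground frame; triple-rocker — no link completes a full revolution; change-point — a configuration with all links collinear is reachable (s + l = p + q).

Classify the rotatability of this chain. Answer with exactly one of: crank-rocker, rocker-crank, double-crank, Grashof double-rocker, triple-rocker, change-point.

lengths: ground=6, input=11, coupler=4, output=5
sorted: s=4 (shortest), l=11 (longest), p+q=11
s + l = 15 vs p + q = 11
s + l > p + q → non-Grashof → no link fully rotates → triple-rocker

triple-rocker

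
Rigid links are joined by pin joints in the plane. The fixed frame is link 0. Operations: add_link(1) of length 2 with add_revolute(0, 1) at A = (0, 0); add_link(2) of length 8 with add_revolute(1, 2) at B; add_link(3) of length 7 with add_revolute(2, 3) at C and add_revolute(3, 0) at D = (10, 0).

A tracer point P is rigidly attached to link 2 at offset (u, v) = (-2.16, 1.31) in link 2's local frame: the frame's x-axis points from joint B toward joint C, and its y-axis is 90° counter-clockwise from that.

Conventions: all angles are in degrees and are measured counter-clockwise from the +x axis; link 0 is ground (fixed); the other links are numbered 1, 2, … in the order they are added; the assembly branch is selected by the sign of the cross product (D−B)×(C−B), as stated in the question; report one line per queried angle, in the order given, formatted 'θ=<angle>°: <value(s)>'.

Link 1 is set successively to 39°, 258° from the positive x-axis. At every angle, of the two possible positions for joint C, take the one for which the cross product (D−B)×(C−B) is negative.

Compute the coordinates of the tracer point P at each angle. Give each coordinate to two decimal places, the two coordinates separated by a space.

A=(0,0), D=(10.00,0)
θ=39°: B = A + 2.00·(cos39°, sin39°) = (1.5543, 1.2586)
θ=39°: |BD| = 8.5390
θ=39°: circle(B,8.00) ∩ circle(D,7.00): a=5.1478, h=6.1237
θ=39°:   candidates: C₊=(7.5485,6.5567) cross=52.290; C₋=(5.7432,-5.5570) cross=-52.290
θ=39°:   branch - wants cross < 0 → take C=(5.7432,-5.5570) (cross=-52.290)
θ=39°: ex = (C−B)/|BC| = (0.5236,-0.8520); ey = (0.8520,0.5236)
θ=39°: P = B + -2.16·ex + 1.31·ey = (1.5393,3.7848)
θ=258°: B = A + 2.00·(cos258°, sin258°) = (-0.4158, -1.9563)
θ=258°: |BD| = 10.5979
θ=258°: circle(B,8.00) ∩ circle(D,7.00): a=6.0067, h=5.2839
θ=258°:   candidates: C₊=(4.5122,4.3456) cross=55.999; C₋=(6.4630,-6.0407) cross=-55.999
θ=258°:   branch - wants cross < 0 → take C=(6.4630,-6.0407) (cross=-55.999)
θ=258°: ex = (C−B)/|BC| = (0.8599,-0.5105); ey = (0.5105,0.8599)
θ=258°: P = B + -2.16·ex + 1.31·ey = (-1.6043,0.2729)

θ=39°: 1.54 3.78
θ=258°: -1.60 0.27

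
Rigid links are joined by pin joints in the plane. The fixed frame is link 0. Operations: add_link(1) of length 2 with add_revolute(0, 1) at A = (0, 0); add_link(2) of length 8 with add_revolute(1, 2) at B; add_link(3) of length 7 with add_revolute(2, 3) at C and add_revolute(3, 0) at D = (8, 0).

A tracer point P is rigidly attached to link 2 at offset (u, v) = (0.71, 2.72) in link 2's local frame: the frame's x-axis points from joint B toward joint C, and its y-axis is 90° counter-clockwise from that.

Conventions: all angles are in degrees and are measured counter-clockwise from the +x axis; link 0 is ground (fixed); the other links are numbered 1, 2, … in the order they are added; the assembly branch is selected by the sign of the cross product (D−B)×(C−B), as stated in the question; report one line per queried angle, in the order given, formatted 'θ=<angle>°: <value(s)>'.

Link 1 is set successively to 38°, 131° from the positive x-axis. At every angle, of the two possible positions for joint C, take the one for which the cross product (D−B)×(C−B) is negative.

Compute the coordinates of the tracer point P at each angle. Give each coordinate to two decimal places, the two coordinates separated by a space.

A=(0,0), D=(8.00,0)
θ=38°: B = A + 2.00·(cos38°, sin38°) = (1.5760, 1.2313)
θ=38°: |BD| = 6.5409
θ=38°: circle(B,8.00) ∩ circle(D,7.00): a=4.4171, h=6.6700
θ=38°:   candidates: C₊=(7.1698,6.9506) cross=43.628; C₋=(4.6585,-6.1510) cross=-43.628
θ=38°:   branch - wants cross < 0 → take C=(4.6585,-6.1510) (cross=-43.628)
θ=38°: ex = (C−B)/|BC| = (0.3853,-0.9228); ey = (0.9228,0.3853)
θ=38°: P = B + 0.71·ex + 2.72·ey = (4.3596,1.6242)
θ=131°: B = A + 2.00·(cos131°, sin131°) = (-1.3121, 1.5094)
θ=131°: |BD| = 9.4337
θ=131°: circle(B,8.00) ∩ circle(D,7.00): a=5.5119, h=5.7982
θ=131°:   candidates: C₊=(5.0565,6.3510) cross=54.699; C₋=(3.2010,-5.0960) cross=-54.699
θ=131°:   branch - wants cross < 0 → take C=(3.2010,-5.0960) (cross=-54.699)
θ=131°: ex = (C−B)/|BC| = (0.5641,-0.8257); ey = (0.8257,0.5641)
θ=131°: P = B + 0.71·ex + 2.72·ey = (1.3343,2.4576)

θ=38°: 4.36 1.62
θ=131°: 1.33 2.46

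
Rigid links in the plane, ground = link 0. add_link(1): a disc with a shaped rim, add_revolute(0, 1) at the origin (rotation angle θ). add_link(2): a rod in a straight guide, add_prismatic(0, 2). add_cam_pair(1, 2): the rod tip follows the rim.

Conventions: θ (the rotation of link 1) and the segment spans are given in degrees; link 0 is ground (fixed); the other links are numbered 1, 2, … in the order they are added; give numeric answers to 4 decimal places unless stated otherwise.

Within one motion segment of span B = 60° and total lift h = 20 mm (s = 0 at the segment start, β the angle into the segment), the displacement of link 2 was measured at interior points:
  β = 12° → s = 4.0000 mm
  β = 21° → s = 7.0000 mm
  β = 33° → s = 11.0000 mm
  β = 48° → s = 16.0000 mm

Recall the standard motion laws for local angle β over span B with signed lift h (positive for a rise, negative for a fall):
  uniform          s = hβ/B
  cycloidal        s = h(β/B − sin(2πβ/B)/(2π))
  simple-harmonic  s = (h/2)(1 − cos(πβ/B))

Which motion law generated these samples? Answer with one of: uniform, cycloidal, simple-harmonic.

candidates at β/B = r: uniform s = h·r (linear in β); cycloidal s = h·(r − sin(2πr)/(2π)); simple-harmonic s = (h/2)(1 − cos(πr))
β=12°: printed 4.0000 | uniform 4.0000, cycloidal 0.9727, simple-harmonic 1.9098
β=21°: printed 7.0000 | uniform 7.0000, cycloidal 4.4248, simple-harmonic 5.4601
β=33°: printed 11.0000 | uniform 11.0000, cycloidal 11.9836, simple-harmonic 11.5643
β=48°: printed 16.0000 | uniform 16.0000, cycloidal 19.0273, simple-harmonic 18.0902
only one law matches every sample → uniform

uniform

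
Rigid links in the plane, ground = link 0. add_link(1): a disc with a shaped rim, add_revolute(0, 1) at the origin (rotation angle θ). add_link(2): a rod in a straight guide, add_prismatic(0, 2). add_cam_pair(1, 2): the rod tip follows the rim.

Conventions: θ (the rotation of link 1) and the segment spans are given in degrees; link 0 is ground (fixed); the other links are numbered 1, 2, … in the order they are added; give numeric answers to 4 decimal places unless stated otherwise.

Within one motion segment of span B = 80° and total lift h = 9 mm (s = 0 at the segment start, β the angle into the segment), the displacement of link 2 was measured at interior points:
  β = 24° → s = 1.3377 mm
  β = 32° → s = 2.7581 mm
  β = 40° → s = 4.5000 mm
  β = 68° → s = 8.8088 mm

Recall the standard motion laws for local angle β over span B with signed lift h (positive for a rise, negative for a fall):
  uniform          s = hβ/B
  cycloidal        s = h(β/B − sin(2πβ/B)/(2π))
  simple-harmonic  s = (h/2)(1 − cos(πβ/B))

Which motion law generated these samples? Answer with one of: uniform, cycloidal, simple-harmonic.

candidates at β/B = r: uniform s = h·r (linear in β); cycloidal s = h·(r − sin(2πr)/(2π)); simple-harmonic s = (h/2)(1 − cos(πr))
β=24°: printed 1.3377 | uniform 2.7000, cycloidal 1.3377, simple-harmonic 1.8550
β=32°: printed 2.7581 | uniform 3.6000, cycloidal 2.7581, simple-harmonic 3.1094
β=40°: printed 4.5000 | uniform 4.5000, cycloidal 4.5000, simple-harmonic 4.5000
β=68°: printed 8.8088 | uniform 7.6500, cycloidal 8.8088, simple-harmonic 8.5095
only one law matches every sample → cycloidal

cycloidal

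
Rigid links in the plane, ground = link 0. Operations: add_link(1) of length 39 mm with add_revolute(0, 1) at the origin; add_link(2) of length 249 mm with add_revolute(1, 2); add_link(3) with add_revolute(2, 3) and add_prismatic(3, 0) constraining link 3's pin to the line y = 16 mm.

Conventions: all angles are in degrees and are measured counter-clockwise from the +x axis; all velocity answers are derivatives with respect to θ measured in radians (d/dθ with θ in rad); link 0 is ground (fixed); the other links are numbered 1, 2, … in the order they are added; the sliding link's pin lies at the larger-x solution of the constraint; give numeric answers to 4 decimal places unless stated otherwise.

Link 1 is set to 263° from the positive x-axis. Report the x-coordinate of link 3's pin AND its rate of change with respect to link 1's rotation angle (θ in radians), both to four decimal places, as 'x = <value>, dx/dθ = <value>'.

geometry: r = 39 mm, L = 249 mm, e = 16 mm
crank pin P = (r cos θ, r sin θ) = (-4.752904, -38.709300)
h = r sin θ − e = -38.709300 − 16 = -54.709300
x = r cos θ + √(L² − h²) = -4.752904 + 242.915402 = 238.162498
dx/dθ = −r sin θ − h·r cos θ/√(L² − h²) (θ in radians; h = -54.709300) = 37.638853

x = 238.1625, dx/dθ = 37.6389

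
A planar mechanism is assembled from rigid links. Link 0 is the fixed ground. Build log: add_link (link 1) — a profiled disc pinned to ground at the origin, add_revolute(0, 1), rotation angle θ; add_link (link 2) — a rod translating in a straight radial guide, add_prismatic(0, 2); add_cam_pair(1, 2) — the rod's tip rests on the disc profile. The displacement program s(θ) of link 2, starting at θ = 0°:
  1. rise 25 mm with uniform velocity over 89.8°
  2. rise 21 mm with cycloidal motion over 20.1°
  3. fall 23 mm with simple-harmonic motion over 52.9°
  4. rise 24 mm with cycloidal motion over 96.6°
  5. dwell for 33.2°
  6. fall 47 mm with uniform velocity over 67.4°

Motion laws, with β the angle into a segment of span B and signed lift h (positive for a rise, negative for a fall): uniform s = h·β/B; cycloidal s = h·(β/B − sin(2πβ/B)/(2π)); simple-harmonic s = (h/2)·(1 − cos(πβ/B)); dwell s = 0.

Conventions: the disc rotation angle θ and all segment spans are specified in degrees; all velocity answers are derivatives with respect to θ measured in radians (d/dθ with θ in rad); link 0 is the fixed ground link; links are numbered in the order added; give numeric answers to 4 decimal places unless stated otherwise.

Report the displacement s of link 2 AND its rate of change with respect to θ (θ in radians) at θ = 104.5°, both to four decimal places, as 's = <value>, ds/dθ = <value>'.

seg 1 [0°–89.8°] uniform, h=25: full span → s += 25 → s = 25.0000
seg 2 [89.8°–109.9°] cycloidal, h=21: θ=104.5° here. β=14.7, B=20.1. 21·(0.7313 − sin(2π·0.7313)/(2π)) = 18.6775 → s = 43.6775
velocity in seg [89.8°–109.9°] (cycloidal), θ in radians: β = 14.7° = 0.2566 rad, B = 20.1° = 0.3508 rad; ds/dθ = (h/B)(1 − cos(2πβ/B)) = (21/0.3508)(1 − cos(2π·0.7313)) = 66.862355 mm/rad

s = 43.6775, ds/dθ = 66.8624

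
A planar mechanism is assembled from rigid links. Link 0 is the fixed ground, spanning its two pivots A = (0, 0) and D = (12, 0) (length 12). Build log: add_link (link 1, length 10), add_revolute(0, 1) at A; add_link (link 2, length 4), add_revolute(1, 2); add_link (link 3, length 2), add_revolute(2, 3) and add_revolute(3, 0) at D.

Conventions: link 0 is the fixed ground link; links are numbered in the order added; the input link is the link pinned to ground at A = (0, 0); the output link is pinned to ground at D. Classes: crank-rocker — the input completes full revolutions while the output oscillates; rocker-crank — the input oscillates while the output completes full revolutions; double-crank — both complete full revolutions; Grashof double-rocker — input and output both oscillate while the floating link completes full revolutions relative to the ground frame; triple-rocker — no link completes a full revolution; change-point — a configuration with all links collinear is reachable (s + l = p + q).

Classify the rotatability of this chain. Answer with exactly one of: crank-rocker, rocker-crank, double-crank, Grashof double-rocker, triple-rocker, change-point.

lengths: ground=12, input=10, coupler=4, output=2
sorted: s=2 (shortest), l=12 (longest), p+q=14
s + l = 14 vs p + q = 14
s + l = p + q → change-point (collinear configuration reachable)

change-point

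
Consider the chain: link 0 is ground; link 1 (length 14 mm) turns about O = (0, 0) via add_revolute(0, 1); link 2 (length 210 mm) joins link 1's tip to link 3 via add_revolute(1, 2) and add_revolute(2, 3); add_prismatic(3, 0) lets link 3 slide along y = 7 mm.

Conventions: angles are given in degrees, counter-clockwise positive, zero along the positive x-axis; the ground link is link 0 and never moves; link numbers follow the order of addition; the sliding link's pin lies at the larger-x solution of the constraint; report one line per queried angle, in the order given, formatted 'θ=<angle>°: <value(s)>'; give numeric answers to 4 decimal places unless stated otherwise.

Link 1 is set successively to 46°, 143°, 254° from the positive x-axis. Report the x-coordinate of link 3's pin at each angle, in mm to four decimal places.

geometry: r = 14 mm, L = 210 mm, e = 7 mm
θ=46°: crank pin P = (r cos θ, r sin θ) = (9.725217, 10.070757)
θ=46°: h = r sin θ − e = 10.070757 − 7 = 3.070757
θ=46°: x = r cos θ + √(L² − h²) = 9.725217 + 209.977547 = 219.702765
θ=143°: crank pin P = (r cos θ, r sin θ) = (-11.180897, 8.425410)
θ=143°: h = r sin θ − e = 8.425410 − 7 = 1.425410
θ=143°: x = r cos θ + √(L² − h²) = -11.180897 + 209.995162 = 198.814265
θ=254°: crank pin P = (r cos θ, r sin θ) = (-3.858923, -13.457664)
θ=254°: h = r sin θ − e = -13.457664 − 7 = -20.457664
θ=254°: x = r cos θ + √(L² − h²) = -3.858923 + 209.001158 = 205.142235

θ=46°: 219.7028
θ=143°: 198.8143
θ=254°: 205.1422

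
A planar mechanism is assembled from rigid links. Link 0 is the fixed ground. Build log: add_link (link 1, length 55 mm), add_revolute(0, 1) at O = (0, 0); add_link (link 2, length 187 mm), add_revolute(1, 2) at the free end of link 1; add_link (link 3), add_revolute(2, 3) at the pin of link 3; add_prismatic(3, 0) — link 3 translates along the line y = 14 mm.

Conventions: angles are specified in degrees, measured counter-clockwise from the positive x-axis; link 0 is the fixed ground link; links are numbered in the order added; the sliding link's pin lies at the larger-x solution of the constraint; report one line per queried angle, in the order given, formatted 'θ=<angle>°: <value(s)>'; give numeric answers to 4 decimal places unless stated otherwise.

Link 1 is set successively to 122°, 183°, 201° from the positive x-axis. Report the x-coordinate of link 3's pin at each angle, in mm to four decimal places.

geometry: r = 55 mm, L = 187 mm, e = 14 mm
θ=122°: crank pin P = (r cos θ, r sin θ) = (-29.145560, 46.642645)
θ=122°: h = r sin θ − e = 46.642645 − 14 = 32.642645
θ=122°: x = r cos θ + √(L² − h²) = -29.145560 + 184.128916 = 154.983356
θ=183°: crank pin P = (r cos θ, r sin θ) = (-54.924624, -2.878478)
θ=183°: h = r sin θ − e = -2.878478 − 14 = -16.878478
θ=183°: x = r cos θ + √(L² − h²) = -54.924624 + 186.236723 = 131.312099
θ=201°: crank pin P = (r cos θ, r sin θ) = (-51.346923, -19.710237)
θ=201°: h = r sin θ − e = -19.710237 − 14 = -33.710237
θ=201°: x = r cos θ + √(L² − h²) = -51.346923 + 183.936456 = 132.589533

θ=122°: 154.9834
θ=183°: 131.3121
θ=201°: 132.5895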